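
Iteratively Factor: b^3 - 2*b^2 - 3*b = (b + 1)*(b^2 - 3*b) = (b - 3)*(b + 1)*(b)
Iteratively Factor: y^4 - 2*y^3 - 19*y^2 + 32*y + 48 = (y - 4)*(y^3 + 2*y^2 - 11*y - 12) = (y - 4)*(y + 4)*(y^2 - 2*y - 3) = (y - 4)*(y + 1)*(y + 4)*(y - 3)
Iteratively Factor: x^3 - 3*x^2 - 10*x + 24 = (x + 3)*(x^2 - 6*x + 8) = (x - 2)*(x + 3)*(x - 4)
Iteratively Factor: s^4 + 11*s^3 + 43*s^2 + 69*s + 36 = (s + 3)*(s^3 + 8*s^2 + 19*s + 12) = (s + 3)*(s + 4)*(s^2 + 4*s + 3) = (s + 1)*(s + 3)*(s + 4)*(s + 3)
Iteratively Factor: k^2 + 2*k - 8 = (k - 2)*(k + 4)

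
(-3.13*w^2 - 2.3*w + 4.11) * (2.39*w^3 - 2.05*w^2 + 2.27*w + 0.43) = -7.4807*w^5 + 0.919499999999999*w^4 + 7.4328*w^3 - 14.9924*w^2 + 8.3407*w + 1.7673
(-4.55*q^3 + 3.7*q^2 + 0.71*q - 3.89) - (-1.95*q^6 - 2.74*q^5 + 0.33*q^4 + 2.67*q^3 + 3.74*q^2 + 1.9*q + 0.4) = 1.95*q^6 + 2.74*q^5 - 0.33*q^4 - 7.22*q^3 - 0.04*q^2 - 1.19*q - 4.29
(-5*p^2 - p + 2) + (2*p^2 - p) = -3*p^2 - 2*p + 2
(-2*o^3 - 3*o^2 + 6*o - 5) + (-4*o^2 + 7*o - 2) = -2*o^3 - 7*o^2 + 13*o - 7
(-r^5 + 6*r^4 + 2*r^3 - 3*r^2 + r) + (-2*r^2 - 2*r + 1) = -r^5 + 6*r^4 + 2*r^3 - 5*r^2 - r + 1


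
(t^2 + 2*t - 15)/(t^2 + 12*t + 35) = (t - 3)/(t + 7)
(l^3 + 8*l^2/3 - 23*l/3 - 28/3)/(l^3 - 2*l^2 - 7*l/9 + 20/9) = 3*(3*l^2 + 5*l - 28)/(9*l^2 - 27*l + 20)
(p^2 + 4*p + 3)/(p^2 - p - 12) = (p + 1)/(p - 4)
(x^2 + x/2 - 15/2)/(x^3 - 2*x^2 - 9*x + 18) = (x - 5/2)/(x^2 - 5*x + 6)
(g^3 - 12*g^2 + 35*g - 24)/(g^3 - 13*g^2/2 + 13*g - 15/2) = 2*(g - 8)/(2*g - 5)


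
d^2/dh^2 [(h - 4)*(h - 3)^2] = 6*h - 20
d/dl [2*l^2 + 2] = 4*l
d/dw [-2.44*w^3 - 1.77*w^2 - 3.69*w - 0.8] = -7.32*w^2 - 3.54*w - 3.69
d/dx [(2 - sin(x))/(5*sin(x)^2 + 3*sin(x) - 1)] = 5*(sin(x)^2 - 4*sin(x) - 1)*cos(x)/(5*sin(x)^2 + 3*sin(x) - 1)^2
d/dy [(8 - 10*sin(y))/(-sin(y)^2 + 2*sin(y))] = 2*(-5*cos(y) + 8/tan(y) - 8*cos(y)/sin(y)^2)/(sin(y) - 2)^2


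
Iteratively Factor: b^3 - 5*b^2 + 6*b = (b)*(b^2 - 5*b + 6) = b*(b - 3)*(b - 2)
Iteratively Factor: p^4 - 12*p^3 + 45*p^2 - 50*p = (p)*(p^3 - 12*p^2 + 45*p - 50) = p*(p - 2)*(p^2 - 10*p + 25) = p*(p - 5)*(p - 2)*(p - 5)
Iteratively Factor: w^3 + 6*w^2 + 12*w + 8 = (w + 2)*(w^2 + 4*w + 4) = (w + 2)^2*(w + 2)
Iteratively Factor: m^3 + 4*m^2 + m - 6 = (m - 1)*(m^2 + 5*m + 6) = (m - 1)*(m + 3)*(m + 2)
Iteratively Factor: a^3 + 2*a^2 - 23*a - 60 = (a + 3)*(a^2 - a - 20) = (a - 5)*(a + 3)*(a + 4)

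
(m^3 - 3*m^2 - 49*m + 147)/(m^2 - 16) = (m^3 - 3*m^2 - 49*m + 147)/(m^2 - 16)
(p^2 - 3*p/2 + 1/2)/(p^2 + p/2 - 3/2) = (2*p - 1)/(2*p + 3)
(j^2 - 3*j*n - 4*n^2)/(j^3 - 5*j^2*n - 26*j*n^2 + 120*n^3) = (j + n)/(j^2 - j*n - 30*n^2)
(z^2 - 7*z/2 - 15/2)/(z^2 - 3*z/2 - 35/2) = (2*z + 3)/(2*z + 7)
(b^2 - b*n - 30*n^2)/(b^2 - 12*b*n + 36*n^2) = (b + 5*n)/(b - 6*n)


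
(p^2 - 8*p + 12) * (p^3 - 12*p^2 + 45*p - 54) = p^5 - 20*p^4 + 153*p^3 - 558*p^2 + 972*p - 648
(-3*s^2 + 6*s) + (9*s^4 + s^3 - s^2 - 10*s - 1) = 9*s^4 + s^3 - 4*s^2 - 4*s - 1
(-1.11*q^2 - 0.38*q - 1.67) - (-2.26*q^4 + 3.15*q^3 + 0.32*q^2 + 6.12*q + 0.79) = 2.26*q^4 - 3.15*q^3 - 1.43*q^2 - 6.5*q - 2.46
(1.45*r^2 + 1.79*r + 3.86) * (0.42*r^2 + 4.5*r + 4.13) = 0.609*r^4 + 7.2768*r^3 + 15.6647*r^2 + 24.7627*r + 15.9418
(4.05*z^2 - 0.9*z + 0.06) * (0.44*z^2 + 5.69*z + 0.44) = 1.782*z^4 + 22.6485*z^3 - 3.3126*z^2 - 0.0546*z + 0.0264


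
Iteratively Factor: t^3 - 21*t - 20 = (t + 4)*(t^2 - 4*t - 5) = (t + 1)*(t + 4)*(t - 5)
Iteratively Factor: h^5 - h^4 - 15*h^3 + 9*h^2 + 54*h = (h - 3)*(h^4 + 2*h^3 - 9*h^2 - 18*h) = (h - 3)*(h + 3)*(h^3 - h^2 - 6*h) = (h - 3)*(h + 2)*(h + 3)*(h^2 - 3*h) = h*(h - 3)*(h + 2)*(h + 3)*(h - 3)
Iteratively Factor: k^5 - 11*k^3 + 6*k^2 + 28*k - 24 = (k - 2)*(k^4 + 2*k^3 - 7*k^2 - 8*k + 12) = (k - 2)*(k - 1)*(k^3 + 3*k^2 - 4*k - 12) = (k - 2)^2*(k - 1)*(k^2 + 5*k + 6) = (k - 2)^2*(k - 1)*(k + 2)*(k + 3)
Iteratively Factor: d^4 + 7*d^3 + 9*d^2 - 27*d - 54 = (d - 2)*(d^3 + 9*d^2 + 27*d + 27) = (d - 2)*(d + 3)*(d^2 + 6*d + 9) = (d - 2)*(d + 3)^2*(d + 3)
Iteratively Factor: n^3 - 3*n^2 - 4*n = (n + 1)*(n^2 - 4*n) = n*(n + 1)*(n - 4)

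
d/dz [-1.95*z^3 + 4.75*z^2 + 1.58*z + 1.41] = -5.85*z^2 + 9.5*z + 1.58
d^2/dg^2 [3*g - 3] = 0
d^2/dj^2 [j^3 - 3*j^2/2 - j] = 6*j - 3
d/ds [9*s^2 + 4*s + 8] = 18*s + 4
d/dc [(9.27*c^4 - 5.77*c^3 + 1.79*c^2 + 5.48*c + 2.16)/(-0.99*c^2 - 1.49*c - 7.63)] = (-18.3546*c^5 - 35.7246*c^4 - 265.7258*c^3 + 134.8334*c^2 - 23.0386*c - 38.594)/(0.9801*c^4 + 2.9502*c^3 + 17.3275*c^2 + 22.7374*c + 58.2169)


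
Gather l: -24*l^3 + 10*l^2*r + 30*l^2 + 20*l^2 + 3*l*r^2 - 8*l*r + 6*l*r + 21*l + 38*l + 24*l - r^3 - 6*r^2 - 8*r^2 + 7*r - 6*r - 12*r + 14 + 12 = -24*l^3 + l^2*(10*r + 50) + l*(3*r^2 - 2*r + 83) - r^3 - 14*r^2 - 11*r + 26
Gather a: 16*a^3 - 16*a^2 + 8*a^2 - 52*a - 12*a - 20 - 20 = 16*a^3 - 8*a^2 - 64*a - 40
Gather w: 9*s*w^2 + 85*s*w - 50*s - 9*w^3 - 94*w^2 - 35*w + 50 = -50*s - 9*w^3 + w^2*(9*s - 94) + w*(85*s - 35) + 50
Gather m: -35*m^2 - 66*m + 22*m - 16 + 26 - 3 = -35*m^2 - 44*m + 7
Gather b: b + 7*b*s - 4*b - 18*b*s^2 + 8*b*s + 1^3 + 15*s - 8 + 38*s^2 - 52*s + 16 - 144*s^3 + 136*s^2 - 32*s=b*(-18*s^2 + 15*s - 3) - 144*s^3 + 174*s^2 - 69*s + 9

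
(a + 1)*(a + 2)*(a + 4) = a^3 + 7*a^2 + 14*a + 8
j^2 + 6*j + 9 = (j + 3)^2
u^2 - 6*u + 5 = (u - 5)*(u - 1)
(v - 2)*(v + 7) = v^2 + 5*v - 14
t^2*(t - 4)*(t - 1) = t^4 - 5*t^3 + 4*t^2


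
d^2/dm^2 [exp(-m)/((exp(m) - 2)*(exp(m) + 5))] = (9*exp(4*m) + 33*exp(3*m) + 16*exp(2*m) - 90*exp(m) + 100)*exp(-m)/(exp(6*m) + 9*exp(5*m) - 3*exp(4*m) - 153*exp(3*m) + 30*exp(2*m) + 900*exp(m) - 1000)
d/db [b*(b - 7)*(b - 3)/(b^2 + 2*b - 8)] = (b^4 + 4*b^3 - 65*b^2 + 160*b - 168)/(b^4 + 4*b^3 - 12*b^2 - 32*b + 64)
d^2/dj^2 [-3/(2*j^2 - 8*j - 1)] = 12*(-2*j^2 + 8*j + 8*(j - 2)^2 + 1)/(-2*j^2 + 8*j + 1)^3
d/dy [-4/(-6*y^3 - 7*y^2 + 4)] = 8*y*(-9*y - 7)/(6*y^3 + 7*y^2 - 4)^2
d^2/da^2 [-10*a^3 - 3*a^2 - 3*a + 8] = -60*a - 6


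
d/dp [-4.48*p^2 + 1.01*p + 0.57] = 1.01 - 8.96*p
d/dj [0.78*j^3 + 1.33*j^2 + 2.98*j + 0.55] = 2.34*j^2 + 2.66*j + 2.98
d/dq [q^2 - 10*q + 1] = 2*q - 10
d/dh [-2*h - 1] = -2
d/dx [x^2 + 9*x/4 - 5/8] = 2*x + 9/4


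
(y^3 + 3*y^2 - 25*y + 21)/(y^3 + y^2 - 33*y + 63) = (y - 1)/(y - 3)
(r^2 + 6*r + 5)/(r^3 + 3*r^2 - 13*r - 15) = 1/(r - 3)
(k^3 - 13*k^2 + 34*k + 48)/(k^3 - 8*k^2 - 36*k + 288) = (k + 1)/(k + 6)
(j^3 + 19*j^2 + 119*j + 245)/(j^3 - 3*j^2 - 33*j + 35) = (j^2 + 14*j + 49)/(j^2 - 8*j + 7)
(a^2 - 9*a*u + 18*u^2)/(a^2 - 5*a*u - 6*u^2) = (a - 3*u)/(a + u)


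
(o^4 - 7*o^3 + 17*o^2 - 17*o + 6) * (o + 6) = o^5 - o^4 - 25*o^3 + 85*o^2 - 96*o + 36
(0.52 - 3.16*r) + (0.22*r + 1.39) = 1.91 - 2.94*r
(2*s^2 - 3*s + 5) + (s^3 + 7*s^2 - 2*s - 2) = s^3 + 9*s^2 - 5*s + 3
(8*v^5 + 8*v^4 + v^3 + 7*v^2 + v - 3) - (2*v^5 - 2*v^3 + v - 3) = 6*v^5 + 8*v^4 + 3*v^3 + 7*v^2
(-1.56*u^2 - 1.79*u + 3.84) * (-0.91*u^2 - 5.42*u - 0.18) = 1.4196*u^4 + 10.0841*u^3 + 6.4882*u^2 - 20.4906*u - 0.6912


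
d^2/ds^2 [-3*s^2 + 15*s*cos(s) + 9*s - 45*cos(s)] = -15*s*cos(s) - 30*sin(s) + 45*cos(s) - 6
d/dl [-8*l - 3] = -8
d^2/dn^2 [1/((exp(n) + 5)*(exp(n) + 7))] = 4*(exp(3*n) + 9*exp(2*n) + exp(n) - 105)*exp(n)/(exp(6*n) + 36*exp(5*n) + 537*exp(4*n) + 4248*exp(3*n) + 18795*exp(2*n) + 44100*exp(n) + 42875)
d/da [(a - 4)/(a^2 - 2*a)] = (-a^2 + 8*a - 8)/(a^2*(a^2 - 4*a + 4))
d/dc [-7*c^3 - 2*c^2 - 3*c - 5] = -21*c^2 - 4*c - 3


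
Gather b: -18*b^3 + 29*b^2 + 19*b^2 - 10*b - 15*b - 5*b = -18*b^3 + 48*b^2 - 30*b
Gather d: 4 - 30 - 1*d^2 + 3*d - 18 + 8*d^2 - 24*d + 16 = 7*d^2 - 21*d - 28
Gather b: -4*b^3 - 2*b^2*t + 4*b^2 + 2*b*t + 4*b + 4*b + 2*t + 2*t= -4*b^3 + b^2*(4 - 2*t) + b*(2*t + 8) + 4*t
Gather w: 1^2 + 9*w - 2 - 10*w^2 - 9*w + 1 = -10*w^2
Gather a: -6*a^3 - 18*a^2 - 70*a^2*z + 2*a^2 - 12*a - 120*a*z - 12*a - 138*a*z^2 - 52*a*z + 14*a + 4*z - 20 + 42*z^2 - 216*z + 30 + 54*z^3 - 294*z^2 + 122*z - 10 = -6*a^3 + a^2*(-70*z - 16) + a*(-138*z^2 - 172*z - 10) + 54*z^3 - 252*z^2 - 90*z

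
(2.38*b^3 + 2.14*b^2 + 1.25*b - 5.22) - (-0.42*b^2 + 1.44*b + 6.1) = 2.38*b^3 + 2.56*b^2 - 0.19*b - 11.32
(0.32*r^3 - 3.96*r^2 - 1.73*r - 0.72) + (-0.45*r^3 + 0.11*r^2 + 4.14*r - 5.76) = -0.13*r^3 - 3.85*r^2 + 2.41*r - 6.48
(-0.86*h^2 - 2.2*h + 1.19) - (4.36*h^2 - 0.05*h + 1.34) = -5.22*h^2 - 2.15*h - 0.15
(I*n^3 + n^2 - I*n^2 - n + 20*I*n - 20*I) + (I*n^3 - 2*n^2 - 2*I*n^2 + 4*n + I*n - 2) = 2*I*n^3 - n^2 - 3*I*n^2 + 3*n + 21*I*n - 2 - 20*I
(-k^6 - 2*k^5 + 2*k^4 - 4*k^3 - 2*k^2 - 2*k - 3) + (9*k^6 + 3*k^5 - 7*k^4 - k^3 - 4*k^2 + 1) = 8*k^6 + k^5 - 5*k^4 - 5*k^3 - 6*k^2 - 2*k - 2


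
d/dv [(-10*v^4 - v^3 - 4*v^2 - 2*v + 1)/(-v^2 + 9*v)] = (20*v^5 - 269*v^4 - 18*v^3 - 38*v^2 + 2*v - 9)/(v^2*(v^2 - 18*v + 81))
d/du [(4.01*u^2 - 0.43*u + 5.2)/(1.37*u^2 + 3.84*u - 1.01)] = (15.9875*u^2 - 22.3482*u - 19.5337)/(1.8769*u^4 + 10.5216*u^3 + 11.9782*u^2 - 7.7568*u + 1.0201)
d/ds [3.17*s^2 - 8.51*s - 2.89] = 6.34*s - 8.51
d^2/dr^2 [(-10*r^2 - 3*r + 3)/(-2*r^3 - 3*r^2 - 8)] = 2*(40*r^6 + 36*r^5 - 18*r^4 - 1237*r^3 - 1089*r^2 - 72*r + 712)/(8*r^9 + 36*r^8 + 54*r^7 + 123*r^6 + 288*r^5 + 216*r^4 + 384*r^3 + 576*r^2 + 512)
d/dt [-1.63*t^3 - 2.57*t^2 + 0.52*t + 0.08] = -4.89*t^2 - 5.14*t + 0.52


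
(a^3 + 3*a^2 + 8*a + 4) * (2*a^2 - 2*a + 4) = 2*a^5 + 4*a^4 + 14*a^3 + 4*a^2 + 24*a + 16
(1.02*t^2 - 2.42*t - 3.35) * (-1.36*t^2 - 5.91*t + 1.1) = -1.3872*t^4 - 2.737*t^3 + 19.9802*t^2 + 17.1365*t - 3.685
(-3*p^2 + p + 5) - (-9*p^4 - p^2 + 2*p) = 9*p^4 - 2*p^2 - p + 5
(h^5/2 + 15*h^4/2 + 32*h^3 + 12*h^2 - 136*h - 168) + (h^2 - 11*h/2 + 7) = h^5/2 + 15*h^4/2 + 32*h^3 + 13*h^2 - 283*h/2 - 161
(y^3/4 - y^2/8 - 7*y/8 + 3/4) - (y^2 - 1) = y^3/4 - 9*y^2/8 - 7*y/8 + 7/4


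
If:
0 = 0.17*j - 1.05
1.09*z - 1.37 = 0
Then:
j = 6.18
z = 1.26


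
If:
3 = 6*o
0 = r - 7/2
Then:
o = 1/2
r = 7/2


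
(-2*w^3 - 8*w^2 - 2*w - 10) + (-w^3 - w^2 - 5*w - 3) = -3*w^3 - 9*w^2 - 7*w - 13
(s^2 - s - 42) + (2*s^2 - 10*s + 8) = 3*s^2 - 11*s - 34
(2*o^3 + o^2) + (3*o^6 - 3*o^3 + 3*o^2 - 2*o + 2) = 3*o^6 - o^3 + 4*o^2 - 2*o + 2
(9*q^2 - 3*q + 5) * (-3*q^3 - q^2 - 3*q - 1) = -27*q^5 - 39*q^3 - 5*q^2 - 12*q - 5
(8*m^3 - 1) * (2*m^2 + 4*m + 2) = 16*m^5 + 32*m^4 + 16*m^3 - 2*m^2 - 4*m - 2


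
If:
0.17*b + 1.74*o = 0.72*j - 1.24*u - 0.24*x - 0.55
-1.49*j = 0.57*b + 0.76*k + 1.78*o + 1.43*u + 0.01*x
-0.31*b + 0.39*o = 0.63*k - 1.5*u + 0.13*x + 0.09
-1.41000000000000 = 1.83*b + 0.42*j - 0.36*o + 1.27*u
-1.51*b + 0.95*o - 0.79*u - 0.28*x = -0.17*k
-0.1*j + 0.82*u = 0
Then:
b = -1.19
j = 1.05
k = -0.41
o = -0.45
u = 0.13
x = 4.28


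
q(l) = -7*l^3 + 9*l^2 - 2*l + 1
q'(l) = -21*l^2 + 18*l - 2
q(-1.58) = 54.24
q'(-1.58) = -82.86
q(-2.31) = 139.93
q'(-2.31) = -155.64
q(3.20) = -142.62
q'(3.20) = -159.44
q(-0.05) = 1.12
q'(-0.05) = -2.95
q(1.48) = -4.94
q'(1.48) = -21.36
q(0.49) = 1.36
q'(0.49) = 1.78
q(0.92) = 1.33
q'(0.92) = -3.21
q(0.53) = 1.43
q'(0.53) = 1.64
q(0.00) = 1.00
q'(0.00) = -2.00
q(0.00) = 1.00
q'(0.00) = -2.00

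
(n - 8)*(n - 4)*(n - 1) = n^3 - 13*n^2 + 44*n - 32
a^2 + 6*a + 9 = (a + 3)^2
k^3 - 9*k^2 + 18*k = k*(k - 6)*(k - 3)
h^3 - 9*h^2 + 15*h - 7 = (h - 7)*(h - 1)^2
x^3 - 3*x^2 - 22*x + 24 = (x - 6)*(x - 1)*(x + 4)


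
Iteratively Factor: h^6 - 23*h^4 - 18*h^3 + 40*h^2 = (h - 5)*(h^5 + 5*h^4 + 2*h^3 - 8*h^2) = h*(h - 5)*(h^4 + 5*h^3 + 2*h^2 - 8*h) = h^2*(h - 5)*(h^3 + 5*h^2 + 2*h - 8) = h^2*(h - 5)*(h + 4)*(h^2 + h - 2) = h^2*(h - 5)*(h + 2)*(h + 4)*(h - 1)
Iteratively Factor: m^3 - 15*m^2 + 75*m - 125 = (m - 5)*(m^2 - 10*m + 25) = (m - 5)^2*(m - 5)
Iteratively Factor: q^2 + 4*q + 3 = (q + 3)*(q + 1)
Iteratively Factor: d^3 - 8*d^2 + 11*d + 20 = (d + 1)*(d^2 - 9*d + 20) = (d - 4)*(d + 1)*(d - 5)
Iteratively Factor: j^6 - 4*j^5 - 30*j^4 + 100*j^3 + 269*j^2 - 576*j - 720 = (j + 3)*(j^5 - 7*j^4 - 9*j^3 + 127*j^2 - 112*j - 240) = (j - 5)*(j + 3)*(j^4 - 2*j^3 - 19*j^2 + 32*j + 48) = (j - 5)*(j + 3)*(j + 4)*(j^3 - 6*j^2 + 5*j + 12) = (j - 5)*(j - 3)*(j + 3)*(j + 4)*(j^2 - 3*j - 4) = (j - 5)*(j - 3)*(j + 1)*(j + 3)*(j + 4)*(j - 4)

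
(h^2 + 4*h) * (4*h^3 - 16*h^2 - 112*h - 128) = 4*h^5 - 176*h^3 - 576*h^2 - 512*h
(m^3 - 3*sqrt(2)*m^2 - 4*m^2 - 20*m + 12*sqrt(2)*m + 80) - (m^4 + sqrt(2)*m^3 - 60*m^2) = -m^4 - sqrt(2)*m^3 + m^3 - 3*sqrt(2)*m^2 + 56*m^2 - 20*m + 12*sqrt(2)*m + 80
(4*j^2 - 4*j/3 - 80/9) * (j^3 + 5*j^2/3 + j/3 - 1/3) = 4*j^5 + 16*j^4/3 - 88*j^3/9 - 448*j^2/27 - 68*j/27 + 80/27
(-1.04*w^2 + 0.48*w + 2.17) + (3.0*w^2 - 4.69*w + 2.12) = 1.96*w^2 - 4.21*w + 4.29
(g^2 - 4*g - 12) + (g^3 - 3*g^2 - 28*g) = g^3 - 2*g^2 - 32*g - 12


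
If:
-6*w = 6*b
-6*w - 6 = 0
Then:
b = 1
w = -1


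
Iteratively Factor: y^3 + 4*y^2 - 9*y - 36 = (y - 3)*(y^2 + 7*y + 12) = (y - 3)*(y + 4)*(y + 3)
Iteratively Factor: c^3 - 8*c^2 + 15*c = (c - 5)*(c^2 - 3*c) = (c - 5)*(c - 3)*(c)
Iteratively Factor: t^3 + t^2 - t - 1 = (t + 1)*(t^2 - 1) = (t + 1)^2*(t - 1)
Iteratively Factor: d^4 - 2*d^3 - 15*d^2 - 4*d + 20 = (d - 1)*(d^3 - d^2 - 16*d - 20) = (d - 5)*(d - 1)*(d^2 + 4*d + 4) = (d - 5)*(d - 1)*(d + 2)*(d + 2)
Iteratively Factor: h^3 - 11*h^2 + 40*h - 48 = (h - 3)*(h^2 - 8*h + 16) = (h - 4)*(h - 3)*(h - 4)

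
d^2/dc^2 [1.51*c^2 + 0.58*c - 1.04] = 3.02000000000000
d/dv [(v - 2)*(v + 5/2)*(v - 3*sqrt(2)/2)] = 3*v^2 - 3*sqrt(2)*v + v - 5 - 3*sqrt(2)/4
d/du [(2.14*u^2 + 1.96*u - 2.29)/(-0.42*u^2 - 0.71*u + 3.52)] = (-0.6962*u^2 + 13.142*u + 5.2733)/(0.1764*u^4 + 0.5964*u^3 - 2.4527*u^2 - 4.9984*u + 12.3904)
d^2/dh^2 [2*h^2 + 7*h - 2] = 4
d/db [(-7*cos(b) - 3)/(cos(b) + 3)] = 18*sin(b)/(cos(b) + 3)^2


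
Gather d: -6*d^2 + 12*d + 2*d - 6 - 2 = -6*d^2 + 14*d - 8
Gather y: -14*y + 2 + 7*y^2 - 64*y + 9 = 7*y^2 - 78*y + 11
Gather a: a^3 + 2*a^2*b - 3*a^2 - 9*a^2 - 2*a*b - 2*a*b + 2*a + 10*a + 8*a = a^3 + a^2*(2*b - 12) + a*(20 - 4*b)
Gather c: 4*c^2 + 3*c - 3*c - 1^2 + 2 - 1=4*c^2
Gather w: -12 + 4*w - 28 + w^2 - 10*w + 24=w^2 - 6*w - 16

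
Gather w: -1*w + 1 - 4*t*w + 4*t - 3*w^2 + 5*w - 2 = 4*t - 3*w^2 + w*(4 - 4*t) - 1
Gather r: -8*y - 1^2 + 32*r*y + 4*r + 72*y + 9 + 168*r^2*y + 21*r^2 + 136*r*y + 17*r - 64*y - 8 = r^2*(168*y + 21) + r*(168*y + 21)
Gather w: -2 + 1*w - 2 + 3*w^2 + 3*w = 3*w^2 + 4*w - 4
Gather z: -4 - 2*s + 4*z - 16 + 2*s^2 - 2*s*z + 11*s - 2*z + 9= 2*s^2 + 9*s + z*(2 - 2*s) - 11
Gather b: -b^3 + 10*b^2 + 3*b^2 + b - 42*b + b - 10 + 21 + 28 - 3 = -b^3 + 13*b^2 - 40*b + 36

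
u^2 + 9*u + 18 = (u + 3)*(u + 6)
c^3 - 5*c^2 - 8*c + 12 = (c - 6)*(c - 1)*(c + 2)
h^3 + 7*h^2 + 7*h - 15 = (h - 1)*(h + 3)*(h + 5)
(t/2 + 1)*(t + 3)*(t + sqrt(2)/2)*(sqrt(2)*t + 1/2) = sqrt(2)*t^4/2 + 3*t^3/4 + 5*sqrt(2)*t^3/2 + 15*t^2/4 + 25*sqrt(2)*t^2/8 + 5*sqrt(2)*t/8 + 9*t/2 + 3*sqrt(2)/4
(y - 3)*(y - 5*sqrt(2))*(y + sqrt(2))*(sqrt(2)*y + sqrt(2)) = sqrt(2)*y^4 - 8*y^3 - 2*sqrt(2)*y^3 - 13*sqrt(2)*y^2 + 16*y^2 + 24*y + 20*sqrt(2)*y + 30*sqrt(2)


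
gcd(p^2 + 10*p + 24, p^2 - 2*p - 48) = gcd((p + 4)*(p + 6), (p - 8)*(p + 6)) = p + 6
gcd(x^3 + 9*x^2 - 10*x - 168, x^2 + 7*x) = x + 7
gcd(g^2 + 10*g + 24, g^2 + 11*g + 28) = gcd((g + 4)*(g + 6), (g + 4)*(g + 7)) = g + 4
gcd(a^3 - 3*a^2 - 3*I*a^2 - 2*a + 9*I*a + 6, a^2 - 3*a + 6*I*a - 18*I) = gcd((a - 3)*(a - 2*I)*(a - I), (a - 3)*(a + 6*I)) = a - 3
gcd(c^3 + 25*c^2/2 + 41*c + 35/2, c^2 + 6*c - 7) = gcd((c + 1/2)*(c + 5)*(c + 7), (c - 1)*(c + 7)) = c + 7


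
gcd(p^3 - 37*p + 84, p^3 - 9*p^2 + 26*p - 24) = p^2 - 7*p + 12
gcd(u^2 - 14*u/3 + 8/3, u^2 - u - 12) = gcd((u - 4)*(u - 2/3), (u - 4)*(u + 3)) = u - 4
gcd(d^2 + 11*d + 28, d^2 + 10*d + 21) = d + 7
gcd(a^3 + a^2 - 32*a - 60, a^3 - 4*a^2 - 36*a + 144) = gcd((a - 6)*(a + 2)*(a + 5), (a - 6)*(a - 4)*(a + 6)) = a - 6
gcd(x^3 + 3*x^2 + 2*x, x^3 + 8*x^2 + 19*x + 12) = x + 1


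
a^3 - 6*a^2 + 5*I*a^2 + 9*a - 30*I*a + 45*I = (a - 3)^2*(a + 5*I)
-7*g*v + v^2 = v*(-7*g + v)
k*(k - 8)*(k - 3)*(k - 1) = k^4 - 12*k^3 + 35*k^2 - 24*k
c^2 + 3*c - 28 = (c - 4)*(c + 7)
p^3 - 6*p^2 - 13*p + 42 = (p - 7)*(p - 2)*(p + 3)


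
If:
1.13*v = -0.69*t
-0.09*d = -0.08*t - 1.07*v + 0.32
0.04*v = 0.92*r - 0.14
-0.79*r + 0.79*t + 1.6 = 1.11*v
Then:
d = 2.78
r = 0.18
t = -0.99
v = 0.61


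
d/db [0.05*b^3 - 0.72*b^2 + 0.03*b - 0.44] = 0.15*b^2 - 1.44*b + 0.03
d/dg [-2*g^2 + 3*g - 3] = 3 - 4*g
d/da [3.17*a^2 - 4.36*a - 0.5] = 6.34*a - 4.36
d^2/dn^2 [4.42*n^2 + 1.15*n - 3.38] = 8.84000000000000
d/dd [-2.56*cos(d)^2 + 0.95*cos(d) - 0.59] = (5.12*cos(d) - 0.95)*sin(d)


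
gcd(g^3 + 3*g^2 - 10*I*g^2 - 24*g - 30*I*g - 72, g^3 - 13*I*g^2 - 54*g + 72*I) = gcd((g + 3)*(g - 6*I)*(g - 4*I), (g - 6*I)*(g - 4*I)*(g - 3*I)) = g^2 - 10*I*g - 24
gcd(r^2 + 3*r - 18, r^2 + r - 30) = r + 6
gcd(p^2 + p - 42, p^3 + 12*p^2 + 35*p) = p + 7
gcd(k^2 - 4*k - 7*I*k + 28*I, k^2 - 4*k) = k - 4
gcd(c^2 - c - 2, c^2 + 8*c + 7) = c + 1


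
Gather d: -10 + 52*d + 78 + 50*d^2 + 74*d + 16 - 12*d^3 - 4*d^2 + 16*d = -12*d^3 + 46*d^2 + 142*d + 84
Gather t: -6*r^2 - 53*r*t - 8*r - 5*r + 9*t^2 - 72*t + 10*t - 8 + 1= -6*r^2 - 13*r + 9*t^2 + t*(-53*r - 62) - 7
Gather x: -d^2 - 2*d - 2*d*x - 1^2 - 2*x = -d^2 - 2*d + x*(-2*d - 2) - 1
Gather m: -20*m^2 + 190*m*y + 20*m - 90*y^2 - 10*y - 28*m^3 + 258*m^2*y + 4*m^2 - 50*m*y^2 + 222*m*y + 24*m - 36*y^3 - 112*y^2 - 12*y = -28*m^3 + m^2*(258*y - 16) + m*(-50*y^2 + 412*y + 44) - 36*y^3 - 202*y^2 - 22*y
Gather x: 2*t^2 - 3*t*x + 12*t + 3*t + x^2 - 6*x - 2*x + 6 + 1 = 2*t^2 + 15*t + x^2 + x*(-3*t - 8) + 7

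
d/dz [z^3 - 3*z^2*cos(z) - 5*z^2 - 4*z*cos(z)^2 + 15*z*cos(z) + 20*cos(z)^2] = 3*z^2*sin(z) + 3*z^2 - 15*z*sin(z) + 4*z*sin(2*z) - 6*z*cos(z) - 10*z - 20*sin(2*z) - 4*cos(z)^2 + 15*cos(z)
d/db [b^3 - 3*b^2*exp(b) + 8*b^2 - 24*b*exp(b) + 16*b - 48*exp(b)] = -3*b^2*exp(b) + 3*b^2 - 30*b*exp(b) + 16*b - 72*exp(b) + 16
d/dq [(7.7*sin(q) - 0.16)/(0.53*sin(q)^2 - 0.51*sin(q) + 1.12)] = (-4.081*sin(q)^2 + 0.1696*sin(q) + 8.5424)*cos(q)/(0.2809*sin(q)^4 - 0.5406*sin(q)^3 + 1.4473*sin(q)^2 - 1.1424*sin(q) + 1.2544)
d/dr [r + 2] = 1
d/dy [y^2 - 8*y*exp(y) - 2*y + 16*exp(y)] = -8*y*exp(y) + 2*y + 8*exp(y) - 2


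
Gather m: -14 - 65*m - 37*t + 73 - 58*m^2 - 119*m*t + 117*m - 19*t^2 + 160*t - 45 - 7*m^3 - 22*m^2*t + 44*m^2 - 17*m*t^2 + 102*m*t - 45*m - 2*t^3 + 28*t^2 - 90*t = -7*m^3 + m^2*(-22*t - 14) + m*(-17*t^2 - 17*t + 7) - 2*t^3 + 9*t^2 + 33*t + 14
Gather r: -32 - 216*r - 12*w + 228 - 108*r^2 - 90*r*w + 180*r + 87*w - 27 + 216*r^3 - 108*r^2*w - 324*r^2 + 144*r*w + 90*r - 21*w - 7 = 216*r^3 + r^2*(-108*w - 432) + r*(54*w + 54) + 54*w + 162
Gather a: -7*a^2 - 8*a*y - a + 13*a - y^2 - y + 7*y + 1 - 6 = -7*a^2 + a*(12 - 8*y) - y^2 + 6*y - 5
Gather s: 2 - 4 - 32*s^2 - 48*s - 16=-32*s^2 - 48*s - 18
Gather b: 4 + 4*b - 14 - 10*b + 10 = -6*b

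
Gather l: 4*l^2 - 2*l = 4*l^2 - 2*l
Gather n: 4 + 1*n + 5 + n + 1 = 2*n + 10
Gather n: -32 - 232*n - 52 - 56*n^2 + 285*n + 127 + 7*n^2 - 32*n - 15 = -49*n^2 + 21*n + 28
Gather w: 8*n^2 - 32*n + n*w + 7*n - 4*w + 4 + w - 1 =8*n^2 - 25*n + w*(n - 3) + 3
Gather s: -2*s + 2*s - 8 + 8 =0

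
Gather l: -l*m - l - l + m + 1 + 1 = l*(-m - 2) + m + 2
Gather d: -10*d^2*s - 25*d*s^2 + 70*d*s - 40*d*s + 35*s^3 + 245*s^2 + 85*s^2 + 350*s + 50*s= -10*d^2*s + d*(-25*s^2 + 30*s) + 35*s^3 + 330*s^2 + 400*s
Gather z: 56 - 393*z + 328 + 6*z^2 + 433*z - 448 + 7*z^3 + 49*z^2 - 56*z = 7*z^3 + 55*z^2 - 16*z - 64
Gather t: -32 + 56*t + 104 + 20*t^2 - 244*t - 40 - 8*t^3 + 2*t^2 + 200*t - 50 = -8*t^3 + 22*t^2 + 12*t - 18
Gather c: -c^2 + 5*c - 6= -c^2 + 5*c - 6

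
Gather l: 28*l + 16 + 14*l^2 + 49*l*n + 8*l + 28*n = 14*l^2 + l*(49*n + 36) + 28*n + 16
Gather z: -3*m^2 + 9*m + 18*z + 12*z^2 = -3*m^2 + 9*m + 12*z^2 + 18*z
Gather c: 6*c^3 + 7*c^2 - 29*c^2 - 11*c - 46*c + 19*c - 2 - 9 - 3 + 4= 6*c^3 - 22*c^2 - 38*c - 10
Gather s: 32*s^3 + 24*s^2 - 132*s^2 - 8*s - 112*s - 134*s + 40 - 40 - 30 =32*s^3 - 108*s^2 - 254*s - 30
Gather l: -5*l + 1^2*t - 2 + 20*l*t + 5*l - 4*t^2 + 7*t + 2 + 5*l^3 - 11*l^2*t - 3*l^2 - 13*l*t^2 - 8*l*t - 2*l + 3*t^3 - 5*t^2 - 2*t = 5*l^3 + l^2*(-11*t - 3) + l*(-13*t^2 + 12*t - 2) + 3*t^3 - 9*t^2 + 6*t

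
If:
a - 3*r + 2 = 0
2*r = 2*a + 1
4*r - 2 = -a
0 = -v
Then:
No Solution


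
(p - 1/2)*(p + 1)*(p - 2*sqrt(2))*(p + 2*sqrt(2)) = p^4 + p^3/2 - 17*p^2/2 - 4*p + 4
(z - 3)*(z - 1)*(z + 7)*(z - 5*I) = z^4 + 3*z^3 - 5*I*z^3 - 25*z^2 - 15*I*z^2 + 21*z + 125*I*z - 105*I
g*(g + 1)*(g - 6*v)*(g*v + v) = g^4*v - 6*g^3*v^2 + 2*g^3*v - 12*g^2*v^2 + g^2*v - 6*g*v^2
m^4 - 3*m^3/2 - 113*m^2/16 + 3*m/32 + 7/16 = (m - 7/2)*(m - 1/4)*(m + 1/4)*(m + 2)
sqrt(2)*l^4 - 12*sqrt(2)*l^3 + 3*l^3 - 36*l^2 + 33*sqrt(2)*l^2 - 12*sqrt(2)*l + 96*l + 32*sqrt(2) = (l - 8)*(l - 4)*(l + sqrt(2))*(sqrt(2)*l + 1)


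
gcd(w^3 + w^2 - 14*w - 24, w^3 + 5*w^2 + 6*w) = w^2 + 5*w + 6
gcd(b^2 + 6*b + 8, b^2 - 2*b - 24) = b + 4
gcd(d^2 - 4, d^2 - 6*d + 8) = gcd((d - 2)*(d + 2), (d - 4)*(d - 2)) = d - 2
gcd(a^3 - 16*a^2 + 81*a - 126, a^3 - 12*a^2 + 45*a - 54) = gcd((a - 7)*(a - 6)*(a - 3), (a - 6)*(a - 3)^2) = a^2 - 9*a + 18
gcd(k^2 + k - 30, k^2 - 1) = 1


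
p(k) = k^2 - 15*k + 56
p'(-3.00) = -21.00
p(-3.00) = 110.00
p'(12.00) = 9.00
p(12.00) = 20.00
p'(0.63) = -13.74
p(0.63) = 46.95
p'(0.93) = -13.14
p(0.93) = 42.91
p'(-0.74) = -16.48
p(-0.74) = 67.65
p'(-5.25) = -25.50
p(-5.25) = 162.31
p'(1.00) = -13.00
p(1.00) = 42.00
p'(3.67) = -7.66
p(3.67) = 14.42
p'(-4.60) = -24.20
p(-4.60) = 146.16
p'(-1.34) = -17.68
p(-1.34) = 77.90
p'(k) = 2*k - 15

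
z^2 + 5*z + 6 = (z + 2)*(z + 3)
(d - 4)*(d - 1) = d^2 - 5*d + 4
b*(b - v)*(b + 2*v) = b^3 + b^2*v - 2*b*v^2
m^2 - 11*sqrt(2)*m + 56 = (m - 7*sqrt(2))*(m - 4*sqrt(2))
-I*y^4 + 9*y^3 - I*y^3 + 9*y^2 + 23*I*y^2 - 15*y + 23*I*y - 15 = (y + I)*(y + 3*I)*(y + 5*I)*(-I*y - I)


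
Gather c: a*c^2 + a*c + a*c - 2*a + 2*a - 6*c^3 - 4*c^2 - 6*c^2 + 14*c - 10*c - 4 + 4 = -6*c^3 + c^2*(a - 10) + c*(2*a + 4)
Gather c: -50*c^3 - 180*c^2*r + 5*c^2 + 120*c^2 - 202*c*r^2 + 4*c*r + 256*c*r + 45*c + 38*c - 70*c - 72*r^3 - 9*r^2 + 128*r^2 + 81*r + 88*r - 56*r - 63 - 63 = -50*c^3 + c^2*(125 - 180*r) + c*(-202*r^2 + 260*r + 13) - 72*r^3 + 119*r^2 + 113*r - 126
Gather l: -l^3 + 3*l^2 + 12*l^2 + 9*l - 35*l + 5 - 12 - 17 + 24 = -l^3 + 15*l^2 - 26*l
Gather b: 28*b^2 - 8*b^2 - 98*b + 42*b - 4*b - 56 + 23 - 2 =20*b^2 - 60*b - 35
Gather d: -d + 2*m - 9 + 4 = -d + 2*m - 5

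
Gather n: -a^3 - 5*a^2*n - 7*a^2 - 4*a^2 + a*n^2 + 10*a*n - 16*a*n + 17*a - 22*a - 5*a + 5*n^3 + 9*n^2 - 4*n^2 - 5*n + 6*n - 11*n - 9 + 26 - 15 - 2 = -a^3 - 11*a^2 - 10*a + 5*n^3 + n^2*(a + 5) + n*(-5*a^2 - 6*a - 10)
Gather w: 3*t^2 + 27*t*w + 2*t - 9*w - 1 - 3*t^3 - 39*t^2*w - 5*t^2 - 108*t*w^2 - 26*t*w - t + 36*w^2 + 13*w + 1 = -3*t^3 - 2*t^2 + t + w^2*(36 - 108*t) + w*(-39*t^2 + t + 4)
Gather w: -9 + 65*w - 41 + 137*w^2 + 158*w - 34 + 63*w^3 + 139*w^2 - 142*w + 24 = 63*w^3 + 276*w^2 + 81*w - 60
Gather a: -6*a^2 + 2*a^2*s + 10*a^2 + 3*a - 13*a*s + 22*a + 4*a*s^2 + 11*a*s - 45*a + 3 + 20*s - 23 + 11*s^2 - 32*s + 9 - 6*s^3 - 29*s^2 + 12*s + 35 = a^2*(2*s + 4) + a*(4*s^2 - 2*s - 20) - 6*s^3 - 18*s^2 + 24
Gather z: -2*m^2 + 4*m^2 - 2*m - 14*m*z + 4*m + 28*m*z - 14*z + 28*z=2*m^2 + 2*m + z*(14*m + 14)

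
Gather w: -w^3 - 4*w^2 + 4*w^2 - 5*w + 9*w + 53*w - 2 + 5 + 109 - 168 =-w^3 + 57*w - 56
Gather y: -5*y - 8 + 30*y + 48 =25*y + 40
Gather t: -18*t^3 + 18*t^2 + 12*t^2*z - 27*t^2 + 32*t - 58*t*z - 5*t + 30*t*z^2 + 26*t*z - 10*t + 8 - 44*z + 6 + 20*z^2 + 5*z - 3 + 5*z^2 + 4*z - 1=-18*t^3 + t^2*(12*z - 9) + t*(30*z^2 - 32*z + 17) + 25*z^2 - 35*z + 10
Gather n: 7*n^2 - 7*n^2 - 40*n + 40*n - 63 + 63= 0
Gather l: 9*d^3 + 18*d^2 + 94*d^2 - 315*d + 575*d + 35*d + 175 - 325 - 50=9*d^3 + 112*d^2 + 295*d - 200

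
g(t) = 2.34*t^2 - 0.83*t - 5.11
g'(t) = 4.68*t - 0.83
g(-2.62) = 13.13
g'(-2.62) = -13.09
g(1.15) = -2.97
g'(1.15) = 4.55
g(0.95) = -3.79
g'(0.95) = 3.62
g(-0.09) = -5.02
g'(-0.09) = -1.25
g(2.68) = 9.47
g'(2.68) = 11.71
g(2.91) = 12.29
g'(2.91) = 12.79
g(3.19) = 16.05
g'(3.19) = 14.10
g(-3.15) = 20.72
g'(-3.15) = -15.57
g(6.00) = 74.15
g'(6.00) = 27.25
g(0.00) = -5.11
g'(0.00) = -0.83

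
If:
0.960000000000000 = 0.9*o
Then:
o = 1.07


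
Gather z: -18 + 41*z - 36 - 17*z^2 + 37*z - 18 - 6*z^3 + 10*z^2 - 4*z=-6*z^3 - 7*z^2 + 74*z - 72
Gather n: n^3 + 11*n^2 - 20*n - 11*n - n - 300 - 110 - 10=n^3 + 11*n^2 - 32*n - 420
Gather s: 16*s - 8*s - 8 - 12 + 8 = 8*s - 12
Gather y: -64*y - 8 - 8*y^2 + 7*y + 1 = -8*y^2 - 57*y - 7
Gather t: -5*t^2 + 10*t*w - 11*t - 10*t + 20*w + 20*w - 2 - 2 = -5*t^2 + t*(10*w - 21) + 40*w - 4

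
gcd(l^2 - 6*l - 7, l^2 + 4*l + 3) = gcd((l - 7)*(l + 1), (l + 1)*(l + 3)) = l + 1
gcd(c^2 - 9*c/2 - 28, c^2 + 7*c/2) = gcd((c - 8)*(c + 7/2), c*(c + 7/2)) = c + 7/2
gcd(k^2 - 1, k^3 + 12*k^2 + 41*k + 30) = k + 1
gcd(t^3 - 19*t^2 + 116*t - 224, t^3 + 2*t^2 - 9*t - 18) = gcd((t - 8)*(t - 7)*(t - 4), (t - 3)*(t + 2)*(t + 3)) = 1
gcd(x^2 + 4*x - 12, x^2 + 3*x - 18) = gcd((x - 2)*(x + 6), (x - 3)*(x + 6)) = x + 6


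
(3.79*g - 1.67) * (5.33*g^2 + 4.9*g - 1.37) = 20.2007*g^3 + 9.6699*g^2 - 13.3753*g + 2.2879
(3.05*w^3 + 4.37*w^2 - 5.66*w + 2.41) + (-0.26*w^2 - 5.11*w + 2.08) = 3.05*w^3 + 4.11*w^2 - 10.77*w + 4.49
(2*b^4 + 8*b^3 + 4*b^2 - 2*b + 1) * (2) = 4*b^4 + 16*b^3 + 8*b^2 - 4*b + 2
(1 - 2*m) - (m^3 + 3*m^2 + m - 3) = -m^3 - 3*m^2 - 3*m + 4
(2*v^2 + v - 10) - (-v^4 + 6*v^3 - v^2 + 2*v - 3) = v^4 - 6*v^3 + 3*v^2 - v - 7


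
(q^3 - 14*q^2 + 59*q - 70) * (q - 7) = q^4 - 21*q^3 + 157*q^2 - 483*q + 490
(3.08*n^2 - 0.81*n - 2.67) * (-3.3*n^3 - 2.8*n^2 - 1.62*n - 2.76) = -10.164*n^5 - 5.951*n^4 + 6.0894*n^3 + 0.287399999999999*n^2 + 6.561*n + 7.3692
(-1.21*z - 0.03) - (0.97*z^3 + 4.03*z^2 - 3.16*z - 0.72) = -0.97*z^3 - 4.03*z^2 + 1.95*z + 0.69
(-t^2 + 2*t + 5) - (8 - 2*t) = -t^2 + 4*t - 3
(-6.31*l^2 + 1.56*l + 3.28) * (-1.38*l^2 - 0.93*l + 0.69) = 8.7078*l^4 + 3.7155*l^3 - 10.3311*l^2 - 1.974*l + 2.2632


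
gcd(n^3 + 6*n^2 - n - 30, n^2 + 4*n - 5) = n + 5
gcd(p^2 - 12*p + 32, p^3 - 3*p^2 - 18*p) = 1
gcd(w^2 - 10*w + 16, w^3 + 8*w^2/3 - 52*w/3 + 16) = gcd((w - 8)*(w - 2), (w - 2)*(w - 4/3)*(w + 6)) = w - 2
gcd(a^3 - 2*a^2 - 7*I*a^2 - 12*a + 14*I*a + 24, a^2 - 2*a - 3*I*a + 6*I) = a^2 + a*(-2 - 3*I) + 6*I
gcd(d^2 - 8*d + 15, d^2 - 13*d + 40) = d - 5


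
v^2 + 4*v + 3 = (v + 1)*(v + 3)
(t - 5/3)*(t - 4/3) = t^2 - 3*t + 20/9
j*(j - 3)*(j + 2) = j^3 - j^2 - 6*j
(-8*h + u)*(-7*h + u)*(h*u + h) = 56*h^3*u + 56*h^3 - 15*h^2*u^2 - 15*h^2*u + h*u^3 + h*u^2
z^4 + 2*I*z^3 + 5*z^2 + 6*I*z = z*(z - 2*I)*(z + I)*(z + 3*I)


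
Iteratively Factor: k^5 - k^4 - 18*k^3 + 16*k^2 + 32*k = (k + 4)*(k^4 - 5*k^3 + 2*k^2 + 8*k) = (k + 1)*(k + 4)*(k^3 - 6*k^2 + 8*k) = (k - 4)*(k + 1)*(k + 4)*(k^2 - 2*k) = k*(k - 4)*(k + 1)*(k + 4)*(k - 2)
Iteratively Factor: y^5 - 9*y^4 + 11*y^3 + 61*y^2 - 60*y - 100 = (y - 5)*(y^4 - 4*y^3 - 9*y^2 + 16*y + 20) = (y - 5)^2*(y^3 + y^2 - 4*y - 4) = (y - 5)^2*(y - 2)*(y^2 + 3*y + 2) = (y - 5)^2*(y - 2)*(y + 1)*(y + 2)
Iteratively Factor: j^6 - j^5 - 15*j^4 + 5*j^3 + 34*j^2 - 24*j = (j - 1)*(j^5 - 15*j^3 - 10*j^2 + 24*j) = (j - 1)*(j + 3)*(j^4 - 3*j^3 - 6*j^2 + 8*j) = (j - 1)^2*(j + 3)*(j^3 - 2*j^2 - 8*j) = (j - 4)*(j - 1)^2*(j + 3)*(j^2 + 2*j) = (j - 4)*(j - 1)^2*(j + 2)*(j + 3)*(j)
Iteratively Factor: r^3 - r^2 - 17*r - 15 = (r + 3)*(r^2 - 4*r - 5) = (r + 1)*(r + 3)*(r - 5)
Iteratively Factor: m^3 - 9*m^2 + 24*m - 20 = (m - 5)*(m^2 - 4*m + 4) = (m - 5)*(m - 2)*(m - 2)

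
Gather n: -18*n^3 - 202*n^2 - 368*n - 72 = -18*n^3 - 202*n^2 - 368*n - 72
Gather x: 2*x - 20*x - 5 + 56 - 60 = -18*x - 9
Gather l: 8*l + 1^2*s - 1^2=8*l + s - 1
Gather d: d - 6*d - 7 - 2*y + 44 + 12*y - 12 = -5*d + 10*y + 25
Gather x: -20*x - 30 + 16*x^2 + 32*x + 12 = 16*x^2 + 12*x - 18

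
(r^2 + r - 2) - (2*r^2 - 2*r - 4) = -r^2 + 3*r + 2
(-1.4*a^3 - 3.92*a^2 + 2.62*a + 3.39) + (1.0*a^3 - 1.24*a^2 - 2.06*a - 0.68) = -0.4*a^3 - 5.16*a^2 + 0.56*a + 2.71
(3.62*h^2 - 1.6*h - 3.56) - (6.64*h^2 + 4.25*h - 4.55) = -3.02*h^2 - 5.85*h + 0.99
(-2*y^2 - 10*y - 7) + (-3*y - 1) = -2*y^2 - 13*y - 8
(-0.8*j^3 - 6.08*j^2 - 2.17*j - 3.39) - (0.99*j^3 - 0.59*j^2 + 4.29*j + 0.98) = -1.79*j^3 - 5.49*j^2 - 6.46*j - 4.37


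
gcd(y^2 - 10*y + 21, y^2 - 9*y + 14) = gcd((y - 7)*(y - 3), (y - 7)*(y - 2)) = y - 7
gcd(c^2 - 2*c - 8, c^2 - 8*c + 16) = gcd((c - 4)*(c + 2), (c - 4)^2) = c - 4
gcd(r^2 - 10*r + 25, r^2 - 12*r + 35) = r - 5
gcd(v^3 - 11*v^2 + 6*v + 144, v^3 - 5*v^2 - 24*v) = v^2 - 5*v - 24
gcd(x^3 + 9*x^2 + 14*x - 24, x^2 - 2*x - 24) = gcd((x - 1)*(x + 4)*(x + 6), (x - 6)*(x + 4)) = x + 4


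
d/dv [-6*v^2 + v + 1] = 1 - 12*v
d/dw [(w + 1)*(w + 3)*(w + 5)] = 3*w^2 + 18*w + 23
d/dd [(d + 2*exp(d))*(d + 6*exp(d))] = 8*d*exp(d) + 2*d + 24*exp(2*d) + 8*exp(d)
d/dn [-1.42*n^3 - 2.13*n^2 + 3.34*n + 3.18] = -4.26*n^2 - 4.26*n + 3.34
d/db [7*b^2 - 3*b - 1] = 14*b - 3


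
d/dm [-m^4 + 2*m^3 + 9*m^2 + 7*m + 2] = -4*m^3 + 6*m^2 + 18*m + 7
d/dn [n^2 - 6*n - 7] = 2*n - 6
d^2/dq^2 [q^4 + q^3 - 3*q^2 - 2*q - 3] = 12*q^2 + 6*q - 6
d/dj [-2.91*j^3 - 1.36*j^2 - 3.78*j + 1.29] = -8.73*j^2 - 2.72*j - 3.78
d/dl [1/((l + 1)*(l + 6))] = (-2*l - 7)/(l^4 + 14*l^3 + 61*l^2 + 84*l + 36)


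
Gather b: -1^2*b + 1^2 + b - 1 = 0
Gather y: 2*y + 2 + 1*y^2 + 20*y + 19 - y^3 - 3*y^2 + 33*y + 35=-y^3 - 2*y^2 + 55*y + 56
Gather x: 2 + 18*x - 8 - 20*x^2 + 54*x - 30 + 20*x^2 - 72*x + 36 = 0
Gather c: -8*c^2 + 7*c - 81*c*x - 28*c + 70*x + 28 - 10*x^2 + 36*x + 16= -8*c^2 + c*(-81*x - 21) - 10*x^2 + 106*x + 44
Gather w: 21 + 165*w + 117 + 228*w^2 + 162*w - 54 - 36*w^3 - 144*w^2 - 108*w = -36*w^3 + 84*w^2 + 219*w + 84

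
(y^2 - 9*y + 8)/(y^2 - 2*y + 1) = (y - 8)/(y - 1)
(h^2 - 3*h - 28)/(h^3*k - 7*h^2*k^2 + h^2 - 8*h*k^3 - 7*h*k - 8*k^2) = (-h^2 + 3*h + 28)/(-h^3*k + 7*h^2*k^2 - h^2 + 8*h*k^3 + 7*h*k + 8*k^2)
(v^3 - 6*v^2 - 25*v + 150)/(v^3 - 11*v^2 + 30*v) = (v + 5)/v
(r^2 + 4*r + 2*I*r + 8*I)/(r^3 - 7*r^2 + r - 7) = (r^2 + 2*r*(2 + I) + 8*I)/(r^3 - 7*r^2 + r - 7)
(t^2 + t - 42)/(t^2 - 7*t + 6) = (t + 7)/(t - 1)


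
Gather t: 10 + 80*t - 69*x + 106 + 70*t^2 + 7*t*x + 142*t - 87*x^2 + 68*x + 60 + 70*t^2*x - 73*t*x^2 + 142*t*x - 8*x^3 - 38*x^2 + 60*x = t^2*(70*x + 70) + t*(-73*x^2 + 149*x + 222) - 8*x^3 - 125*x^2 + 59*x + 176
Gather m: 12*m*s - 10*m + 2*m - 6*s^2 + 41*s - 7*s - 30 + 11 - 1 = m*(12*s - 8) - 6*s^2 + 34*s - 20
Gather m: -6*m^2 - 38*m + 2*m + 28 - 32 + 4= -6*m^2 - 36*m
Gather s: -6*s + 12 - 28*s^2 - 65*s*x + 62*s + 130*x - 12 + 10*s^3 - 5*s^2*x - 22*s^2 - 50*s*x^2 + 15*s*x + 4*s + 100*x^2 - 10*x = 10*s^3 + s^2*(-5*x - 50) + s*(-50*x^2 - 50*x + 60) + 100*x^2 + 120*x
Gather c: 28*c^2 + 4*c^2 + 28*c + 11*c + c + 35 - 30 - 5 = 32*c^2 + 40*c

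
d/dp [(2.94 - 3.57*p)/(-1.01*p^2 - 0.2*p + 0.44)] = (-3.6057*p^2 + 5.9388*p - 0.9828)/(1.0201*p^4 + 0.404*p^3 - 0.8488*p^2 - 0.176*p + 0.1936)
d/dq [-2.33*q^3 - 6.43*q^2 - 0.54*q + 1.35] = -6.99*q^2 - 12.86*q - 0.54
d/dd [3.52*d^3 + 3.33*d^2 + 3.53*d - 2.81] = 10.56*d^2 + 6.66*d + 3.53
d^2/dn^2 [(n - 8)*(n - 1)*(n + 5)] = 6*n - 8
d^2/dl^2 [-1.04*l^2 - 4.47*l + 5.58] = -2.08000000000000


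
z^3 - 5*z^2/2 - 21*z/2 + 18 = (z - 4)*(z - 3/2)*(z + 3)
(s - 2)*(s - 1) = s^2 - 3*s + 2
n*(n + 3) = n^2 + 3*n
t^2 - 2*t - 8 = (t - 4)*(t + 2)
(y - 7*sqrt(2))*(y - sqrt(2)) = y^2 - 8*sqrt(2)*y + 14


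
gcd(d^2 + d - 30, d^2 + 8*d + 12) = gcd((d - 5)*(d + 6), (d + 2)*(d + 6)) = d + 6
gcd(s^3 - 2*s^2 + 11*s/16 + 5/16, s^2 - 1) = s - 1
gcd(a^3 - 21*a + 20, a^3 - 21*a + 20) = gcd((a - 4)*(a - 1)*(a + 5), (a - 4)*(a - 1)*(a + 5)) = a^3 - 21*a + 20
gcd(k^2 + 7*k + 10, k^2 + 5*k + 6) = k + 2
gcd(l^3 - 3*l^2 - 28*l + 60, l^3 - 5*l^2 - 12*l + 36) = l^2 - 8*l + 12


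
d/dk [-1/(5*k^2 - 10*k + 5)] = 2*(k - 1)/(5*(k^2 - 2*k + 1)^2)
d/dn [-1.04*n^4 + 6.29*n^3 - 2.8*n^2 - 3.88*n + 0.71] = -4.16*n^3 + 18.87*n^2 - 5.6*n - 3.88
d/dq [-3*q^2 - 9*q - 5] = -6*q - 9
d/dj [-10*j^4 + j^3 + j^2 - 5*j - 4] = -40*j^3 + 3*j^2 + 2*j - 5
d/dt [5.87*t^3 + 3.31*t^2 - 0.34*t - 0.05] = 17.61*t^2 + 6.62*t - 0.34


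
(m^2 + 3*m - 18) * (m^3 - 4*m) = m^5 + 3*m^4 - 22*m^3 - 12*m^2 + 72*m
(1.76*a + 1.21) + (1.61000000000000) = 1.76*a + 2.82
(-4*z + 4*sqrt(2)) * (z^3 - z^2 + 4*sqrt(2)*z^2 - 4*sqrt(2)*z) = -4*z^4 - 12*sqrt(2)*z^3 + 4*z^3 + 12*sqrt(2)*z^2 + 32*z^2 - 32*z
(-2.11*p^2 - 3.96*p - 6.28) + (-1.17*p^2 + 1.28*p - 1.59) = -3.28*p^2 - 2.68*p - 7.87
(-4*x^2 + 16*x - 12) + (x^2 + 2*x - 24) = -3*x^2 + 18*x - 36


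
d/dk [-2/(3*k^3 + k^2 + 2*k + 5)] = 2*(9*k^2 + 2*k + 2)/(3*k^3 + k^2 + 2*k + 5)^2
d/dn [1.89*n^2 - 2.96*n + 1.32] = 3.78*n - 2.96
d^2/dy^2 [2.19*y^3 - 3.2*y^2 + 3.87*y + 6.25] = 13.14*y - 6.4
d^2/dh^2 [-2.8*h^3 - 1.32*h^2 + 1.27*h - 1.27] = -16.8*h - 2.64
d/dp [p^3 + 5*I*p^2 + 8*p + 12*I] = 3*p^2 + 10*I*p + 8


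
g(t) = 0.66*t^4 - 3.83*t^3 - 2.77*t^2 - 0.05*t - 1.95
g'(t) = 2.64*t^3 - 11.49*t^2 - 5.54*t - 0.05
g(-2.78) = 98.49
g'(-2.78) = -130.17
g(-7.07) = 2862.44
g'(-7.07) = -1468.17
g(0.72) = -4.67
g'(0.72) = -9.01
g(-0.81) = -1.41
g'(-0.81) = -4.50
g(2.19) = -40.39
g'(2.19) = -39.56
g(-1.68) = 13.73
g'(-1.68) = -35.69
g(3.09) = -81.38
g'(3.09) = -48.99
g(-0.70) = -1.80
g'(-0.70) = -2.71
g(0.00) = -1.95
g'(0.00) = -0.05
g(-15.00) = 45714.30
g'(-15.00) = -11412.20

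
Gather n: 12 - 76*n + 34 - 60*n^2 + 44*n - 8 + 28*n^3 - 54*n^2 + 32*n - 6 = 28*n^3 - 114*n^2 + 32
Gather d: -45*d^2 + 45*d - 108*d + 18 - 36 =-45*d^2 - 63*d - 18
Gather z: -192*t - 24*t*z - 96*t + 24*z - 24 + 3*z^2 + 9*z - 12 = -288*t + 3*z^2 + z*(33 - 24*t) - 36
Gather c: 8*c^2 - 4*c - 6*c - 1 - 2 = 8*c^2 - 10*c - 3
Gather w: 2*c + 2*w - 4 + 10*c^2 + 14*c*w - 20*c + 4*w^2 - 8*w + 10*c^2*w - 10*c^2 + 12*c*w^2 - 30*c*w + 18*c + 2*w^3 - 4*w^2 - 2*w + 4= 12*c*w^2 + 2*w^3 + w*(10*c^2 - 16*c - 8)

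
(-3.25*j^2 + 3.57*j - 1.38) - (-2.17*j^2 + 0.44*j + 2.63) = -1.08*j^2 + 3.13*j - 4.01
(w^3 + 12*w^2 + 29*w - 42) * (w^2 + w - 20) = w^5 + 13*w^4 + 21*w^3 - 253*w^2 - 622*w + 840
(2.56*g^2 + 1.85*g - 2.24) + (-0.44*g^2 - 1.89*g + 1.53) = 2.12*g^2 - 0.0399999999999998*g - 0.71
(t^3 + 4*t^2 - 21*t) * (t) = t^4 + 4*t^3 - 21*t^2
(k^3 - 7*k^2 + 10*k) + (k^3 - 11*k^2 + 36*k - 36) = 2*k^3 - 18*k^2 + 46*k - 36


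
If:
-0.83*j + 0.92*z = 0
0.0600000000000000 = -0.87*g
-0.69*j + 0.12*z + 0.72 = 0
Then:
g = -0.07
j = 1.24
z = 1.12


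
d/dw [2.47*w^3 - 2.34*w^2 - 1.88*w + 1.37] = 7.41*w^2 - 4.68*w - 1.88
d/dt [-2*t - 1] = -2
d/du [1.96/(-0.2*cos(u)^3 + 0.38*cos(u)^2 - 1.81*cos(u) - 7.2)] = (-1.176*cos(u)^2 + 1.4896*cos(u) - 3.5476)*sin(u)/(0.2*cos(u)^3 - 0.38*cos(u)^2 + 1.81*cos(u) + 7.2)^2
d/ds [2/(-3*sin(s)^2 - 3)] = 8*sin(2*s)/(3*(3 - cos(2*s))^2)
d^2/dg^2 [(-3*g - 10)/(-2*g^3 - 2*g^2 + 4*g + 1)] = 4*(18*g^5 + 138*g^4 + 178*g^3 - 42*g^2 - 81*g + 84)/(8*g^9 + 24*g^8 - 24*g^7 - 100*g^6 + 24*g^5 + 132*g^4 - 10*g^3 - 42*g^2 - 12*g - 1)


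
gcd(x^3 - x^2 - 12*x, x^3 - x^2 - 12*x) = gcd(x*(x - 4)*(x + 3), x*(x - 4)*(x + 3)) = x^3 - x^2 - 12*x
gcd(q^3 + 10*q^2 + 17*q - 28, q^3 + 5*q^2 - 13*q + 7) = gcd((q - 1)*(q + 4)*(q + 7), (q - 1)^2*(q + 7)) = q^2 + 6*q - 7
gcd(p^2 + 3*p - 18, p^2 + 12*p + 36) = p + 6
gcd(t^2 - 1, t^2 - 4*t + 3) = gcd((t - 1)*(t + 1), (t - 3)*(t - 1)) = t - 1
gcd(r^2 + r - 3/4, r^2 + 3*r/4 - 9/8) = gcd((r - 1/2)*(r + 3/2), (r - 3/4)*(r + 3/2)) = r + 3/2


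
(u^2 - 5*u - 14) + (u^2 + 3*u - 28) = 2*u^2 - 2*u - 42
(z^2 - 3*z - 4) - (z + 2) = z^2 - 4*z - 6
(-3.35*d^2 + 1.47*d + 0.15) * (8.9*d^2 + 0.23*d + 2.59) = -29.815*d^4 + 12.3125*d^3 - 7.0034*d^2 + 3.8418*d + 0.3885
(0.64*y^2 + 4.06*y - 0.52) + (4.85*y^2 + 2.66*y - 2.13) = 5.49*y^2 + 6.72*y - 2.65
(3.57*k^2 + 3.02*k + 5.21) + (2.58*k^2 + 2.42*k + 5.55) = 6.15*k^2 + 5.44*k + 10.76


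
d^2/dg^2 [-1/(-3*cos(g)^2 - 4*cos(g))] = (-9*(1 - cos(2*g))^2 + 45*cos(g) - 17*cos(2*g) - 9*cos(3*g) + 51)/((3*cos(g) + 4)^3*cos(g)^3)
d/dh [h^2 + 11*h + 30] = 2*h + 11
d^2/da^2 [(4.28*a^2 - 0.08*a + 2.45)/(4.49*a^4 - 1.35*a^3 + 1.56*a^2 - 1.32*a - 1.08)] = (517.711368*a^8 - 175.013016*a^7 + 951.246556*a^6 - 145.356714*a^5 + 812.98962*a^4 - 218.237424*a^3 + 249.201144*a^2 - 52.511544*a + 27.00576)/(90.518849*a^12 - 81.648405*a^11 + 118.898343*a^10 - 139.030011*a^9 + 23.998248*a^8 - 33.269508*a^7 - 7.347348*a^6 + 35.358768*a^5 + 4.433616*a^4 + 6.319728*a^3 - 0.186624*a^2 - 4.618944*a - 1.259712)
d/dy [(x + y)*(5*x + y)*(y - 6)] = 5*x^2 + 12*x*y - 36*x + 3*y^2 - 12*y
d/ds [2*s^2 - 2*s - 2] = 4*s - 2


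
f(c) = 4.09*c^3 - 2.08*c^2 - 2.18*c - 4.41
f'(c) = 12.27*c^2 - 4.16*c - 2.18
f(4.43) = 300.69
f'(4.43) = 220.19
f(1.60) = 3.53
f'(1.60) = 22.58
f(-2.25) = -56.62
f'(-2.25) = 69.30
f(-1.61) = -23.36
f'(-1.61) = 36.32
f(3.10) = 90.69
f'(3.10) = 102.84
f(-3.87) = -264.18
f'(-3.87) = 197.69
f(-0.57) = -4.60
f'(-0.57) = 4.18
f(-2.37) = -65.37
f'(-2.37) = 76.60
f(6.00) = 791.07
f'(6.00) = 414.58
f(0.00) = -4.41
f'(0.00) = -2.18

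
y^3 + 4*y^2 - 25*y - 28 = (y - 4)*(y + 1)*(y + 7)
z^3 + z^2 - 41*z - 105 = (z - 7)*(z + 3)*(z + 5)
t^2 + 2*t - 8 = (t - 2)*(t + 4)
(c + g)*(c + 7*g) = c^2 + 8*c*g + 7*g^2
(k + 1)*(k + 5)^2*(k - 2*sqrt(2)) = k^4 - 2*sqrt(2)*k^3 + 11*k^3 - 22*sqrt(2)*k^2 + 35*k^2 - 70*sqrt(2)*k + 25*k - 50*sqrt(2)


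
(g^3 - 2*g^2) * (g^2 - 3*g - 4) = g^5 - 5*g^4 + 2*g^3 + 8*g^2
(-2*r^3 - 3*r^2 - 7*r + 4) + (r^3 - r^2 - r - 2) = -r^3 - 4*r^2 - 8*r + 2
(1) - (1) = 0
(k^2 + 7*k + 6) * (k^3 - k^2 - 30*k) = k^5 + 6*k^4 - 31*k^3 - 216*k^2 - 180*k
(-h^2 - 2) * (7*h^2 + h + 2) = -7*h^4 - h^3 - 16*h^2 - 2*h - 4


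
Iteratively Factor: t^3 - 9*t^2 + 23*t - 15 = (t - 3)*(t^2 - 6*t + 5) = (t - 3)*(t - 1)*(t - 5)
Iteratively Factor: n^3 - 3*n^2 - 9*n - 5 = (n - 5)*(n^2 + 2*n + 1) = (n - 5)*(n + 1)*(n + 1)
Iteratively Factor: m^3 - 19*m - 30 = (m + 2)*(m^2 - 2*m - 15) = (m - 5)*(m + 2)*(m + 3)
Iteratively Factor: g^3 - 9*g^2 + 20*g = (g - 4)*(g^2 - 5*g) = g*(g - 4)*(g - 5)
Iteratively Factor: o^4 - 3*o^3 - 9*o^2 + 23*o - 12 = (o - 1)*(o^3 - 2*o^2 - 11*o + 12) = (o - 1)*(o + 3)*(o^2 - 5*o + 4) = (o - 4)*(o - 1)*(o + 3)*(o - 1)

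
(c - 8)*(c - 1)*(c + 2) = c^3 - 7*c^2 - 10*c + 16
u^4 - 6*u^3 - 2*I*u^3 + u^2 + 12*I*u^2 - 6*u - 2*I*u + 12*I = (u - 6)*(u - 2*I)*(u - I)*(u + I)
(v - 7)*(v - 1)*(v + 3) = v^3 - 5*v^2 - 17*v + 21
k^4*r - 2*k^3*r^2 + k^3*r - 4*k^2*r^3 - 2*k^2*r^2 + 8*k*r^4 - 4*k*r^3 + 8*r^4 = (k - 2*r)^2*(k + 2*r)*(k*r + r)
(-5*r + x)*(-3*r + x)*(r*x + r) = 15*r^3*x + 15*r^3 - 8*r^2*x^2 - 8*r^2*x + r*x^3 + r*x^2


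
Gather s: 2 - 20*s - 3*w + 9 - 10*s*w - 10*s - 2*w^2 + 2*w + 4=s*(-10*w - 30) - 2*w^2 - w + 15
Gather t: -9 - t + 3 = -t - 6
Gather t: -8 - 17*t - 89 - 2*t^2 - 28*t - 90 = -2*t^2 - 45*t - 187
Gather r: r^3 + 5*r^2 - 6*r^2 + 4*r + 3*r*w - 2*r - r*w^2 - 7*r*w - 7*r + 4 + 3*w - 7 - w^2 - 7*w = r^3 - r^2 + r*(-w^2 - 4*w - 5) - w^2 - 4*w - 3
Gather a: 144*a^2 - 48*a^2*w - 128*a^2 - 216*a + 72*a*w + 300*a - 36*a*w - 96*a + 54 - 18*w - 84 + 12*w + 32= a^2*(16 - 48*w) + a*(36*w - 12) - 6*w + 2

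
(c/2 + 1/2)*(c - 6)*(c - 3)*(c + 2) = c^4/2 - 3*c^3 - 7*c^2/2 + 18*c + 18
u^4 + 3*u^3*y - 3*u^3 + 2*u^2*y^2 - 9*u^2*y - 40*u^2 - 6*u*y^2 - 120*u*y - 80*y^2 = (u - 8)*(u + 5)*(u + y)*(u + 2*y)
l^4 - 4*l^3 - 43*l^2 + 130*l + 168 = (l - 7)*(l - 4)*(l + 1)*(l + 6)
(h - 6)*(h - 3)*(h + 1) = h^3 - 8*h^2 + 9*h + 18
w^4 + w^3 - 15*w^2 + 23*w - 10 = (w - 2)*(w - 1)^2*(w + 5)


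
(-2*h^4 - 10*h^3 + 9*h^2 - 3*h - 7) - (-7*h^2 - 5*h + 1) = -2*h^4 - 10*h^3 + 16*h^2 + 2*h - 8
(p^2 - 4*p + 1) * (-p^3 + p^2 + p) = -p^5 + 5*p^4 - 4*p^3 - 3*p^2 + p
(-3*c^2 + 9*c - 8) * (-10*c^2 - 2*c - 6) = 30*c^4 - 84*c^3 + 80*c^2 - 38*c + 48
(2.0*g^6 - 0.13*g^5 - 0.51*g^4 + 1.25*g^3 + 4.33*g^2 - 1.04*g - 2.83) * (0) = 0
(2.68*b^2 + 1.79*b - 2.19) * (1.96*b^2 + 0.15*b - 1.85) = 5.2528*b^4 + 3.9104*b^3 - 8.9819*b^2 - 3.64*b + 4.0515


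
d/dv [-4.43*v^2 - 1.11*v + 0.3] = -8.86*v - 1.11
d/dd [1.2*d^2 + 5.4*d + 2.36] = 2.4*d + 5.4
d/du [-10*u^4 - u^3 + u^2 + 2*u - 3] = -40*u^3 - 3*u^2 + 2*u + 2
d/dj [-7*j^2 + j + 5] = 1 - 14*j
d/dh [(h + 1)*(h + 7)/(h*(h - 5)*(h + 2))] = (-h^4 - 16*h^3 - 7*h^2 + 42*h + 70)/(h^2*(h^4 - 6*h^3 - 11*h^2 + 60*h + 100))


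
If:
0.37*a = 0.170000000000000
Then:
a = 0.46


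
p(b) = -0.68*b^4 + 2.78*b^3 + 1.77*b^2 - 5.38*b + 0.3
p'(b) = -2.72*b^3 + 8.34*b^2 + 3.54*b - 5.38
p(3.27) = 21.09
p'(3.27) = 0.27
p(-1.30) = 2.24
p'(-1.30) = 10.09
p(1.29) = 0.39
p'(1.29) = 7.23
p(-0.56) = 3.31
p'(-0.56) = -4.27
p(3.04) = 20.33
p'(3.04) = 6.04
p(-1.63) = -3.07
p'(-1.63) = 22.79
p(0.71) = -1.81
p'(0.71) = 0.36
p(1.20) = -0.21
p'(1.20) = 6.18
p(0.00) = 0.30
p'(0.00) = -5.38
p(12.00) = -9106.02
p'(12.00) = -3462.10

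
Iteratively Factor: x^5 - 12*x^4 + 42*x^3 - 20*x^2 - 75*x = (x - 5)*(x^4 - 7*x^3 + 7*x^2 + 15*x) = (x - 5)*(x - 3)*(x^3 - 4*x^2 - 5*x) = (x - 5)^2*(x - 3)*(x^2 + x) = x*(x - 5)^2*(x - 3)*(x + 1)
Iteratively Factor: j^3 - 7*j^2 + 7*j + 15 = (j - 5)*(j^2 - 2*j - 3) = (j - 5)*(j + 1)*(j - 3)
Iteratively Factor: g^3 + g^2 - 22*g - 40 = (g - 5)*(g^2 + 6*g + 8) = (g - 5)*(g + 2)*(g + 4)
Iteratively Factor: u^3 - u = (u)*(u^2 - 1) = u*(u + 1)*(u - 1)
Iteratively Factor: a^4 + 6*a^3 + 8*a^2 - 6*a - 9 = (a + 3)*(a^3 + 3*a^2 - a - 3) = (a + 1)*(a + 3)*(a^2 + 2*a - 3) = (a - 1)*(a + 1)*(a + 3)*(a + 3)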